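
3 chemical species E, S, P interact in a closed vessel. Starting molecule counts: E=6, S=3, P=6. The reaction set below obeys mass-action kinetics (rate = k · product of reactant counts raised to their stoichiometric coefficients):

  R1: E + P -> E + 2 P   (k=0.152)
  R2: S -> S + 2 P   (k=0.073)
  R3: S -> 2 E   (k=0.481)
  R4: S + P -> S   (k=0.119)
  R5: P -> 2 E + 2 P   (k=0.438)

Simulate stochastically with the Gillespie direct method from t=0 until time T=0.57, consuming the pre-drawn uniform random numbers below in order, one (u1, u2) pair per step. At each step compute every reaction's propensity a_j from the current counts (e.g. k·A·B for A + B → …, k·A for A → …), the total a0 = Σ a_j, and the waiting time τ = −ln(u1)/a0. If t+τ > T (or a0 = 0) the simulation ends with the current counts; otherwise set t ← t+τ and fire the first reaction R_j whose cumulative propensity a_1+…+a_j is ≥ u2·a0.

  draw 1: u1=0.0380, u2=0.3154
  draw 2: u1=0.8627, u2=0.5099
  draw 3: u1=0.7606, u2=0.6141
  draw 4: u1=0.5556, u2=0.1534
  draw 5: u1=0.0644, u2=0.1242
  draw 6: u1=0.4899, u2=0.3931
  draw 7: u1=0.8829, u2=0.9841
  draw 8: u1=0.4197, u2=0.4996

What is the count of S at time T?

t=0.000: E=6 S=3 P=6
Draw 1: a1=5.472, a2=0.219, a3=1.443, a4=2.142, a5=2.628, a0=11.904; τ=−ln(0.0380)/11.904=0.275 → t=0.275; u2·a0=0.3154·11.904=3.755 ≤ a1=5.472 → R1 fires; E=6 S=3 P=7
Draw 2: a1=6.384, a2=0.219, a3=1.443, a4=2.499, a5=3.066, a0=13.611; τ=−ln(0.8627)/13.611=0.011 → t=0.286; u2·a0=0.5099·13.611=6.940; a1+a2=6.603 < 6.940 ≤ a1+…+a3=8.046 → R3 fires; E=8 S=2 P=7
Draw 3: a1=8.512, a2=0.146, a3=0.962, a4=1.666, a5=3.066, a0=14.352; τ=−ln(0.7606)/14.352=0.019 → t=0.305; u2·a0=0.6141·14.352=8.814; a1+a2=8.658 < 8.814 ≤ a1+…+a3=9.620 → R3 fires; E=10 S=1 P=7
Draw 4: a1=10.640, a2=0.073, a3=0.481, a4=0.833, a5=3.066, a0=15.093; τ=−ln(0.5556)/15.093=0.039 → t=0.344; u2·a0=0.1534·15.093=2.315 ≤ a1=10.640 → R1 fires; E=10 S=1 P=8
Draw 5: a1=12.160, a2=0.073, a3=0.481, a4=0.952, a5=3.504, a0=17.170; τ=−ln(0.0644)/17.170=0.160 → t=0.503; u2·a0=0.1242·17.170=2.133 ≤ a1=12.160 → R1 fires; E=10 S=1 P=9
Draw 6: a1=13.680, a2=0.073, a3=0.481, a4=1.071, a5=3.942, a0=19.247; τ=−ln(0.4899)/19.247=0.037 → t=0.540; u2·a0=0.3931·19.247=7.566 ≤ a1=13.680 → R1 fires; E=10 S=1 P=10
Draw 7: a1=15.200, a2=0.073, a3=0.481, a4=1.190, a5=4.380, a0=21.324; τ=−ln(0.8829)/21.324=0.006 → t=0.546; u2·a0=0.9841·21.324=20.985; a1+…+a4=16.944 < 20.985 ≤ a1+…+a5=21.324 → R5 fires; E=12 S=1 P=11
Draw 8: a1=20.064, a2=0.073, a3=0.481, a4=1.309, a5=4.818, a0=26.745; τ=−ln(0.4197)/26.745=0.032 → t=0.579 > T=0.57: stop.
Read off S at T=0.57: 1

S at T = 1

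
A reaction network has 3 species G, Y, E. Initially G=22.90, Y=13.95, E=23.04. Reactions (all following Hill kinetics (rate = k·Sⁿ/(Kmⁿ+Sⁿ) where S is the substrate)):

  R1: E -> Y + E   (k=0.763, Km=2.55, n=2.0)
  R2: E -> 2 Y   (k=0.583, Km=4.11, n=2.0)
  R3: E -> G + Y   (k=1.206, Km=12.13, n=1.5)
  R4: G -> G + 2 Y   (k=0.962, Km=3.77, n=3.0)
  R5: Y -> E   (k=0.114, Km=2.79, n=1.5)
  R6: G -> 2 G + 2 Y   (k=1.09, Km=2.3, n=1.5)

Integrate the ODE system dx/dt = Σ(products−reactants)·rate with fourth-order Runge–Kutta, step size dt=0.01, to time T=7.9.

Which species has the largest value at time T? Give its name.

RK4 with dt=0.01: 790 steps to T=7.9. Trajectory (selected grid times):
t=0.00: G=22.90 Y=13.95 E=23.04
t=0.88: G=24.59 Y=19.82 E=21.88
t=1.76: G=26.27 Y=25.67 E=20.74
t=2.63: G=27.91 Y=31.44 E=19.63
t=3.51: G=29.55 Y=37.25 E=18.53
t=4.39: G=31.17 Y=43.04 E=17.46
t=5.27: G=32.77 Y=48.80 E=16.42
t=6.14: G=34.34 Y=54.46 E=15.41
t=7.02: G=35.89 Y=60.16 E=14.42
t=7.90: G=37.42 Y=65.82 E=13.46
At T=7.9: G=37.42 Y=65.82 E=13.46; the largest is Y.

Dominant species at T: Y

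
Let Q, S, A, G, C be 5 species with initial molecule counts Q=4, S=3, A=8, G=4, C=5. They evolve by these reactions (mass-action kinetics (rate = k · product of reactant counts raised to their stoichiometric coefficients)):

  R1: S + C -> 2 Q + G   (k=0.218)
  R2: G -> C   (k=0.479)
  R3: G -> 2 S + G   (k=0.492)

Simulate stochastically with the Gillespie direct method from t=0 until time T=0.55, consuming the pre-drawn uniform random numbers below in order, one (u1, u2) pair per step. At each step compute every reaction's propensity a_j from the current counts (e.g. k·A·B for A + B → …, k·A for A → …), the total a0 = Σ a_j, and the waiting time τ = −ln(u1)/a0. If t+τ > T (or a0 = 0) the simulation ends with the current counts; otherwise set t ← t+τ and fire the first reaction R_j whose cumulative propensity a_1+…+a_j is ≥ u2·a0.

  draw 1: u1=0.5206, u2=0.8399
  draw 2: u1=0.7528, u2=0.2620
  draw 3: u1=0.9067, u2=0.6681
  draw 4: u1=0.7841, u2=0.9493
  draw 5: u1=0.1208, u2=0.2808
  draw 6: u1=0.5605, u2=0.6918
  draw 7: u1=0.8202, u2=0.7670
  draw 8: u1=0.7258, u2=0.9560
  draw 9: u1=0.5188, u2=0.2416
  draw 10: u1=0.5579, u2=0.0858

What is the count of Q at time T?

t=0.000: Q=4 S=3 A=8 G=4 C=5
Draw 1: a1=3.270, a2=1.916, a3=1.968, a0=7.154; τ=−ln(0.5206)/7.154=0.091 → t=0.091; u2·a0=0.8399·7.154=6.009; a1+a2=5.186 < 6.009 ≤ a1+…+a3=7.154 → R3 fires; Q=4 S=5 A=8 G=4 C=5
Draw 2: a1=5.450, a2=1.916, a3=1.968, a0=9.334; τ=−ln(0.7528)/9.334=0.030 → t=0.122; u2·a0=0.2620·9.334=2.446 ≤ a1=5.450 → R1 fires; Q=6 S=4 A=8 G=5 C=4
Draw 3: a1=3.488, a2=2.395, a3=2.460, a0=8.343; τ=−ln(0.9067)/8.343=0.012 → t=0.133; u2·a0=0.6681·8.343=5.574; a1=3.488 < 5.574 ≤ a1+a2=5.883 → R2 fires; Q=6 S=4 A=8 G=4 C=5
Draw 4: a1=4.360, a2=1.916, a3=1.968, a0=8.244; τ=−ln(0.7841)/8.244=0.030 → t=0.163; u2·a0=0.9493·8.244=7.826; a1+a2=6.276 < 7.826 ≤ a1+…+a3=8.244 → R3 fires; Q=6 S=6 A=8 G=4 C=5
Draw 5: a1=6.540, a2=1.916, a3=1.968, a0=10.424; τ=−ln(0.1208)/10.424=0.203 → t=0.366; u2·a0=0.2808·10.424=2.927 ≤ a1=6.540 → R1 fires; Q=8 S=5 A=8 G=5 C=4
Draw 6: a1=4.360, a2=2.395, a3=2.460, a0=9.215; τ=−ln(0.5605)/9.215=0.063 → t=0.428; u2·a0=0.6918·9.215=6.375; a1=4.360 < 6.375 ≤ a1+a2=6.755 → R2 fires; Q=8 S=5 A=8 G=4 C=5
Draw 7: a1=5.450, a2=1.916, a3=1.968, a0=9.334; τ=−ln(0.8202)/9.334=0.021 → t=0.450; u2·a0=0.7670·9.334=7.159; a1=5.450 < 7.159 ≤ a1+a2=7.366 → R2 fires; Q=8 S=5 A=8 G=3 C=6
Draw 8: a1=6.540, a2=1.437, a3=1.476, a0=9.453; τ=−ln(0.7258)/9.453=0.034 → t=0.484; u2·a0=0.9560·9.453=9.037; a1+a2=7.977 < 9.037 ≤ a1+…+a3=9.453 → R3 fires; Q=8 S=7 A=8 G=3 C=6
Draw 9: a1=9.156, a2=1.437, a3=1.476, a0=12.069; τ=−ln(0.5188)/12.069=0.054 → t=0.538; u2·a0=0.2416·12.069=2.916 ≤ a1=9.156 → R1 fires; Q=10 S=6 A=8 G=4 C=5
Draw 10: a1=6.540, a2=1.916, a3=1.968, a0=10.424; τ=−ln(0.5579)/10.424=0.056 → t=0.594 > T=0.55: stop.
Read off Q at T=0.55: 10

Q at T = 10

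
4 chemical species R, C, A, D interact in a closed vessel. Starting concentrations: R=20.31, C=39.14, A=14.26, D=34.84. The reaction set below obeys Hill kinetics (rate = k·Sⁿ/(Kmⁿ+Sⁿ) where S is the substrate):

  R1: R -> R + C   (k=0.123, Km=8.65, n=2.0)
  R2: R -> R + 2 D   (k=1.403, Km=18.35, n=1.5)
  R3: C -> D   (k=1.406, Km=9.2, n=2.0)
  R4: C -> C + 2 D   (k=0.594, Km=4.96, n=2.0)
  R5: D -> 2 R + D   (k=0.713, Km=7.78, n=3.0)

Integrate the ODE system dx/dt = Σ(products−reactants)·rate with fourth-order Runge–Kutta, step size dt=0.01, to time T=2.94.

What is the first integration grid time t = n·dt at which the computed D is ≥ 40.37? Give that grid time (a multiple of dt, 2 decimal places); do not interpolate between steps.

RK4 with dt=0.01: 294 steps to T=2.94. Trajectory (selected grid times):
t=0.00: R=20.31 C=39.14 A=14.26 D=34.84
t=0.33: R=20.78 C=38.74 A=14.26 D=36.17
t=0.65: R=21.23 C=38.34 A=14.26 D=37.46
t=0.98: R=21.69 C=37.94 A=14.26 D=38.80
t=1.31: R=22.16 C=37.54 A=14.26 D=40.15
t=1.36: R=22.23 C=37.48 A=14.26 D=40.35
t=1.37: R=22.25 C=37.46 A=14.26 D=40.40
t=1.63: R=22.61 C=37.15 A=14.26 D=41.46
t=1.96: R=23.08 C=36.75 A=14.26 D=42.82
t=2.29: R=23.55 C=36.34 A=14.26 D=44.19
t=2.61: R=24.00 C=35.96 A=14.26 D=45.52
t=2.94: R=24.47 C=35.56 A=14.26 D=46.90
D(1.36)=40.355 < 40.37 but D(1.37)=40.396 ≥ 40.37, so the first grid time is t=1.37.

Threshold first reached at t = 1.37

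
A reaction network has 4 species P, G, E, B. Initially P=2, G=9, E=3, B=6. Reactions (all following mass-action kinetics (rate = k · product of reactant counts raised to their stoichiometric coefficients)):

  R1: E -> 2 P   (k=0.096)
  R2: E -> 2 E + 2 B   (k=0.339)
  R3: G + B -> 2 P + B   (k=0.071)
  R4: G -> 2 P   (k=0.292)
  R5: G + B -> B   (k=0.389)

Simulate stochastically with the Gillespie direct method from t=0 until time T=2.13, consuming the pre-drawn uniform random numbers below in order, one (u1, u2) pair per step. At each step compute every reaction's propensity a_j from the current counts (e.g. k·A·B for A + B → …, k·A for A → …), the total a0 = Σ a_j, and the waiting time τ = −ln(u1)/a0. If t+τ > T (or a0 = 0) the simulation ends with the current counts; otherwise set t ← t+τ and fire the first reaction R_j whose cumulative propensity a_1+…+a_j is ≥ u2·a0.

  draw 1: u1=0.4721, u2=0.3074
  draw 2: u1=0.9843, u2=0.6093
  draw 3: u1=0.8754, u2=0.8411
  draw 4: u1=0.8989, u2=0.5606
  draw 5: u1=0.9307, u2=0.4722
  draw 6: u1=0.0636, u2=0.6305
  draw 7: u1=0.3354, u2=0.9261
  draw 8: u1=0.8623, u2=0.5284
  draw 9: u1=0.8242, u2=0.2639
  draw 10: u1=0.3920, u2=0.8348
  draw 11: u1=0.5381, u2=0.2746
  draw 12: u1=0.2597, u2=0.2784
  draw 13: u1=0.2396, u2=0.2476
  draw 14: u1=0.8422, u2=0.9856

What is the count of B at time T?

t=0.000: P=2 G=9 E=3 B=6
Draw 1: a1=0.288, a2=1.017, a3=3.834, a4=2.628, a5=21.006, a0=28.773; τ=−ln(0.4721)/28.773=0.026 → t=0.026; u2·a0=0.3074·28.773=8.845; a1+…+a4=7.767 < 8.845 ≤ a1+…+a5=28.773 → R5 fires; P=2 G=8 E=3 B=6
Draw 2: a1=0.288, a2=1.017, a3=3.408, a4=2.336, a5=18.672, a0=25.721; τ=−ln(0.9843)/25.721=0.001 → t=0.027; u2·a0=0.6093·25.721=15.672; a1+…+a4=7.049 < 15.672 ≤ a1+…+a5=25.721 → R5 fires; P=2 G=7 E=3 B=6
Draw 3: a1=0.288, a2=1.017, a3=2.982, a4=2.044, a5=16.338, a0=22.669; τ=−ln(0.8754)/22.669=0.006 → t=0.033; u2·a0=0.8411·22.669=19.067; a1+…+a4=6.331 < 19.067 ≤ a1+…+a5=22.669 → R5 fires; P=2 G=6 E=3 B=6
Draw 4: a1=0.288, a2=1.017, a3=2.556, a4=1.752, a5=14.004, a0=19.617; τ=−ln(0.8989)/19.617=0.005 → t=0.038; u2·a0=0.5606·19.617=10.997; a1+…+a4=5.613 < 10.997 ≤ a1+…+a5=19.617 → R5 fires; P=2 G=5 E=3 B=6
Draw 5: a1=0.288, a2=1.017, a3=2.130, a4=1.460, a5=11.670, a0=16.565; τ=−ln(0.9307)/16.565=0.004 → t=0.042; u2·a0=0.4722·16.565=7.822; a1+…+a4=4.895 < 7.822 ≤ a1+…+a5=16.565 → R5 fires; P=2 G=4 E=3 B=6
Draw 6: a1=0.288, a2=1.017, a3=1.704, a4=1.168, a5=9.336, a0=13.513; τ=−ln(0.0636)/13.513=0.204 → t=0.246; u2·a0=0.6305·13.513=8.520; a1+…+a4=4.177 < 8.520 ≤ a1+…+a5=13.513 → R5 fires; P=2 G=3 E=3 B=6
Draw 7: a1=0.288, a2=1.017, a3=1.278, a4=0.876, a5=7.002, a0=10.461; τ=−ln(0.3354)/10.461=0.104 → t=0.351; u2·a0=0.9261·10.461=9.688; a1+…+a4=3.459 < 9.688 ≤ a1+…+a5=10.461 → R5 fires; P=2 G=2 E=3 B=6
Draw 8: a1=0.288, a2=1.017, a3=0.852, a4=0.584, a5=4.668, a0=7.409; τ=−ln(0.8623)/7.409=0.020 → t=0.371; u2·a0=0.5284·7.409=3.915; a1+…+a4=2.741 < 3.915 ≤ a1+…+a5=7.409 → R5 fires; P=2 G=1 E=3 B=6
Draw 9: a1=0.288, a2=1.017, a3=0.426, a4=0.292, a5=2.334, a0=4.357; τ=−ln(0.8242)/4.357=0.044 → t=0.415; u2·a0=0.2639·4.357=1.150; a1=0.288 < 1.150 ≤ a1+a2=1.305 → R2 fires; P=2 G=1 E=4 B=8
Draw 10: a1=0.384, a2=1.356, a3=0.568, a4=0.292, a5=3.112, a0=5.712; τ=−ln(0.3920)/5.712=0.164 → t=0.579; u2·a0=0.8348·5.712=4.768; a1+…+a4=2.600 < 4.768 ≤ a1+…+a5=5.712 → R5 fires; P=2 G=0 E=4 B=8
Draw 11: a1=0.384, a2=1.356, a3=0.000, a4=0.000, a5=0.000, a0=1.740; τ=−ln(0.5381)/1.740=0.356 → t=0.935; u2·a0=0.2746·1.740=0.478; a1=0.384 < 0.478 ≤ a1+a2=1.740 → R2 fires; P=2 G=0 E=5 B=10
Draw 12: a1=0.480, a2=1.695, a3=0.000, a4=0.000, a5=0.000, a0=2.175; τ=−ln(0.2597)/2.175=0.620 → t=1.555; u2·a0=0.2784·2.175=0.606; a1=0.480 < 0.606 ≤ a1+a2=2.175 → R2 fires; P=2 G=0 E=6 B=12
Draw 13: a1=0.576, a2=2.034, a3=0.000, a4=0.000, a5=0.000, a0=2.610; τ=−ln(0.2396)/2.610=0.547 → t=2.102; u2·a0=0.2476·2.610=0.646; a1=0.576 < 0.646 ≤ a1+a2=2.610 → R2 fires; P=2 G=0 E=7 B=14
Draw 14: a1=0.672, a2=2.373, a3=0.000, a4=0.000, a5=0.000, a0=3.045; τ=−ln(0.8422)/3.045=0.056 → t=2.159 > T=2.13: stop.
Read off B at T=2.13: 14

B at T = 14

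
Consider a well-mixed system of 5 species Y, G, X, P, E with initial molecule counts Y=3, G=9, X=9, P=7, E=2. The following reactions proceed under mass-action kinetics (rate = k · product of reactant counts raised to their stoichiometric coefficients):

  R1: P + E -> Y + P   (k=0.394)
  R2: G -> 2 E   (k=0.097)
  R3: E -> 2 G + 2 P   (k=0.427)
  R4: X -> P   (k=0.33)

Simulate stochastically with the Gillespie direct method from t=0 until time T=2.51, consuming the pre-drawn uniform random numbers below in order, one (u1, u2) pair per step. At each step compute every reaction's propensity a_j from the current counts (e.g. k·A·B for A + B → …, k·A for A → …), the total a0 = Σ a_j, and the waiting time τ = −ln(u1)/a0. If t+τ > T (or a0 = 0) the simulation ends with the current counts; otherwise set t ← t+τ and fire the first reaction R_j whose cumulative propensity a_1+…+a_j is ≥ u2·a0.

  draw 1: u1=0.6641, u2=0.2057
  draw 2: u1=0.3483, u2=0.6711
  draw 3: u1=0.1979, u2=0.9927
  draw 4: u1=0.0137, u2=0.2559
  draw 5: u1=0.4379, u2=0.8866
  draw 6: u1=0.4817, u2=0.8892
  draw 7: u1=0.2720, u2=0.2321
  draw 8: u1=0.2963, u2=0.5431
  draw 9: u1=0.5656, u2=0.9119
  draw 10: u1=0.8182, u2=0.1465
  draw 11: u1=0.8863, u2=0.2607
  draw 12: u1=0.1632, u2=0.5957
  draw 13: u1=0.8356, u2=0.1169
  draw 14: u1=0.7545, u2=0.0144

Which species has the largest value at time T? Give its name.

t=0.000: Y=3 G=9 X=9 P=7 E=2
Draw 1: a1=5.516, a2=0.873, a3=0.854, a4=2.970, a0=10.213; τ=−ln(0.6641)/10.213=0.040 → t=0.040; u2·a0=0.2057·10.213=2.101 ≤ a1=5.516 → R1 fires; Y=4 G=9 X=9 P=7 E=1
Draw 2: a1=2.758, a2=0.873, a3=0.427, a4=2.970, a0=7.028; τ=−ln(0.3483)/7.028=0.150 → t=0.190; u2·a0=0.6711·7.028=4.716; a1+…+a3=4.058 < 4.716 ≤ a1+…+a4=7.028 → R4 fires; Y=4 G=9 X=8 P=8 E=1
Draw 3: a1=3.152, a2=0.873, a3=0.427, a4=2.640, a0=7.092; τ=−ln(0.1979)/7.092=0.228 → t=0.419; u2·a0=0.9927·7.092=7.040; a1+…+a3=4.452 < 7.040 ≤ a1+…+a4=7.092 → R4 fires; Y=4 G=9 X=7 P=9 E=1
Draw 4: a1=3.546, a2=0.873, a3=0.427, a4=2.310, a0=7.156; τ=−ln(0.0137)/7.156=0.600 → t=1.018; u2·a0=0.2559·7.156=1.831 ≤ a1=3.546 → R1 fires; Y=5 G=9 X=7 P=9 E=0
Draw 5: a1=0.000, a2=0.873, a3=0.000, a4=2.310, a0=3.183; τ=−ln(0.4379)/3.183=0.259 → t=1.278; u2·a0=0.8866·3.183=2.822; a1+…+a3=0.873 < 2.822 ≤ a1+…+a4=3.183 → R4 fires; Y=5 G=9 X=6 P=10 E=0
Draw 6: a1=0.000, a2=0.873, a3=0.000, a4=1.980, a0=2.853; τ=−ln(0.4817)/2.853=0.256 → t=1.534; u2·a0=0.8892·2.853=2.537; a1+…+a3=0.873 < 2.537 ≤ a1+…+a4=2.853 → R4 fires; Y=5 G=9 X=5 P=11 E=0
Draw 7: a1=0.000, a2=0.873, a3=0.000, a4=1.650, a0=2.523; τ=−ln(0.2720)/2.523=0.516 → t=2.050; u2·a0=0.2321·2.523=0.586; a1=0.000 < 0.586 ≤ a1+a2=0.873 → R2 fires; Y=5 G=8 X=5 P=11 E=2
Draw 8: a1=8.668, a2=0.776, a3=0.854, a4=1.650, a0=11.948; τ=−ln(0.2963)/11.948=0.102 → t=2.151; u2·a0=0.5431·11.948=6.489 ≤ a1=8.668 → R1 fires; Y=6 G=8 X=5 P=11 E=1
Draw 9: a1=4.334, a2=0.776, a3=0.427, a4=1.650, a0=7.187; τ=−ln(0.5656)/7.187=0.079 → t=2.231; u2·a0=0.9119·7.187=6.554; a1+…+a3=5.537 < 6.554 ≤ a1+…+a4=7.187 → R4 fires; Y=6 G=8 X=4 P=12 E=1
Draw 10: a1=4.728, a2=0.776, a3=0.427, a4=1.320, a0=7.251; τ=−ln(0.8182)/7.251=0.028 → t=2.258; u2·a0=0.1465·7.251=1.062 ≤ a1=4.728 → R1 fires; Y=7 G=8 X=4 P=12 E=0
Draw 11: a1=0.000, a2=0.776, a3=0.000, a4=1.320, a0=2.096; τ=−ln(0.8863)/2.096=0.058 → t=2.316; u2·a0=0.2607·2.096=0.546; a1=0.000 < 0.546 ≤ a1+a2=0.776 → R2 fires; Y=7 G=7 X=4 P=12 E=2
Draw 12: a1=9.456, a2=0.679, a3=0.854, a4=1.320, a0=12.309; τ=−ln(0.1632)/12.309=0.147 → t=2.463; u2·a0=0.5957·12.309=7.332 ≤ a1=9.456 → R1 fires; Y=8 G=7 X=4 P=12 E=1
Draw 13: a1=4.728, a2=0.679, a3=0.427, a4=1.320, a0=7.154; τ=−ln(0.8356)/7.154=0.025 → t=2.488; u2·a0=0.1169·7.154=0.836 ≤ a1=4.728 → R1 fires; Y=9 G=7 X=4 P=12 E=0
Draw 14: a1=0.000, a2=0.679, a3=0.000, a4=1.320, a0=1.999; τ=−ln(0.7545)/1.999=0.141 → t=2.629 > T=2.51: stop.
At T=2.51: Y=9 G=7 X=4 P=12 E=0; the largest is P.

Dominant species at T: P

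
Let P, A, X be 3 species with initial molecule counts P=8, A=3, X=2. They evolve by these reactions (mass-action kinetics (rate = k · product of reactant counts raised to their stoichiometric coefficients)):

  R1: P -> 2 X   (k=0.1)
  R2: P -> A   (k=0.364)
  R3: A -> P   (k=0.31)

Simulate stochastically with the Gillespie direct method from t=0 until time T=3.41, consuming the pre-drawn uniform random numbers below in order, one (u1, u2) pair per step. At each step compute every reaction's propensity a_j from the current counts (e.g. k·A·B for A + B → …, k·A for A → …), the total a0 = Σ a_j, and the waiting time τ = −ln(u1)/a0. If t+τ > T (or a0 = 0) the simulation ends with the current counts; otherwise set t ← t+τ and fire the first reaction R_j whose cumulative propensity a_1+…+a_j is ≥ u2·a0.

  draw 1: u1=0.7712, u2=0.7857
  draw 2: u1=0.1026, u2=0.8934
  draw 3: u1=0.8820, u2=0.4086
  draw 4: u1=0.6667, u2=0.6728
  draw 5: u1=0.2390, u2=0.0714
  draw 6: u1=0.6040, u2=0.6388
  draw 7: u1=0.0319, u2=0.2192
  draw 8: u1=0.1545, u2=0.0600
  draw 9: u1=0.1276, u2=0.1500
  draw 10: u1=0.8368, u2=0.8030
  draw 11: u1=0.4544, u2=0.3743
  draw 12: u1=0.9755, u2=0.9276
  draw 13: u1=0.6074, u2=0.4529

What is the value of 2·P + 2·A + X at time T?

Check how each reaction changes W = 2·P + 2·A + X (weight of products minus weight of reactants):
R1: P -> 2 X: (1·2) − (2·1) = 2 − 2 = 0
R2: P -> A: (2·1) − (2·1) = 2 − 2 = 0
R3: A -> P: (2·1) − (2·1) = 2 − 2 = 0
Every reaction leaves W unchanged, so W is conserved and no simulation is needed: W(T) = W(0) = 2·8 + 2·3 + 2 = 24

Value at T = 24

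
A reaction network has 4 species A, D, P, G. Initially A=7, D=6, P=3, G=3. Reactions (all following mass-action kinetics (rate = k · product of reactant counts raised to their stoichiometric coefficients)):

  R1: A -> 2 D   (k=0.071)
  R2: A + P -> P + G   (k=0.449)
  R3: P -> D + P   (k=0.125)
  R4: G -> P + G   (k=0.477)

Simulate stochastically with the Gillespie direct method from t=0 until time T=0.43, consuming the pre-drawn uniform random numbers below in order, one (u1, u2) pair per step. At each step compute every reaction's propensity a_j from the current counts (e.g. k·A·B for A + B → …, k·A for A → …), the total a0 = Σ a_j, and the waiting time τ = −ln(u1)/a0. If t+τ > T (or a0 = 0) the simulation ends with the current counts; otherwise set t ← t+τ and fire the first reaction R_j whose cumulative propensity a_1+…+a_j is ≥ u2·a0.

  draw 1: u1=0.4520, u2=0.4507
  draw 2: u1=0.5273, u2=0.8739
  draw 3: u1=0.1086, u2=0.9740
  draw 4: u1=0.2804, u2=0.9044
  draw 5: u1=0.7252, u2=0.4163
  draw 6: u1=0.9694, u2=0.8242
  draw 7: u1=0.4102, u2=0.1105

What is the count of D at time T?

D at T = 7

t=0.000: A=7 D=6 P=3 G=3
Draw 1: a1=0.497, a2=9.429, a3=0.375, a4=1.431, a0=11.732; τ=−ln(0.4520)/11.732=0.068 → t=0.068; u2·a0=0.4507·11.732=5.288; a1=0.497 < 5.288 ≤ a1+a2=9.926 → R2 fires; A=6 D=6 P=3 G=4
Draw 2: a1=0.426, a2=8.082, a3=0.375, a4=1.908, a0=10.791; τ=−ln(0.5273)/10.791=0.059 → t=0.127; u2·a0=0.8739·10.791=9.430; a1+…+a3=8.883 < 9.430 ≤ a1+…+a4=10.791 → R4 fires; A=6 D=6 P=4 G=4
Draw 3: a1=0.426, a2=10.776, a3=0.500, a4=1.908, a0=13.610; τ=−ln(0.1086)/13.610=0.163 → t=0.290; u2·a0=0.9740·13.610=13.256; a1+…+a3=11.702 < 13.256 ≤ a1+…+a4=13.610 → R4 fires; A=6 D=6 P=5 G=4
Draw 4: a1=0.426, a2=13.470, a3=0.625, a4=1.908, a0=16.429; τ=−ln(0.2804)/16.429=0.077 → t=0.368; u2·a0=0.9044·16.429=14.858; a1+…+a3=14.521 < 14.858 ≤ a1+…+a4=16.429 → R4 fires; A=6 D=6 P=6 G=4
Draw 5: a1=0.426, a2=16.164, a3=0.750, a4=1.908, a0=19.248; τ=−ln(0.7252)/19.248=0.017 → t=0.384; u2·a0=0.4163·19.248=8.013; a1=0.426 < 8.013 ≤ a1+a2=16.590 → R2 fires; A=5 D=6 P=6 G=5
Draw 6: a1=0.355, a2=13.470, a3=0.750, a4=2.385, a0=16.960; τ=−ln(0.9694)/16.960=0.002 → t=0.386; u2·a0=0.8242·16.960=13.978; a1+a2=13.825 < 13.978 ≤ a1+…+a3=14.575 → R3 fires; A=5 D=7 P=6 G=5
Draw 7: a1=0.355, a2=13.470, a3=0.750, a4=2.385, a0=16.960; τ=−ln(0.4102)/16.960=0.053 → t=0.439 > T=0.43: stop.
Read off D at T=0.43: 7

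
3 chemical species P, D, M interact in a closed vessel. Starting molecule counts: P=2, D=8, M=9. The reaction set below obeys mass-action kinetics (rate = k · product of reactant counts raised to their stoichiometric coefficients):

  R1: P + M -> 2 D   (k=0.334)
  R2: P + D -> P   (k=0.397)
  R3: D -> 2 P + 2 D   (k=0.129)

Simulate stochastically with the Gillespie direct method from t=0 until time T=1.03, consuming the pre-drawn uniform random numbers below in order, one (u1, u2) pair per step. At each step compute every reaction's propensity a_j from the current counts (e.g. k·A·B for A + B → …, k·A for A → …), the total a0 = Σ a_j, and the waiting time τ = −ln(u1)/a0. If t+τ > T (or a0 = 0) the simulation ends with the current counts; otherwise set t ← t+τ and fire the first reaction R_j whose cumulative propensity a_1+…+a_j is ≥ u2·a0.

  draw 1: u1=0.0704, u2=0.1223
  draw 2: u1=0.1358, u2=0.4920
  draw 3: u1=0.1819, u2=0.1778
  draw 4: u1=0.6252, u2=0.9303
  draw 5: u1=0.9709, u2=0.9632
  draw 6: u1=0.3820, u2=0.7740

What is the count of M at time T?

t=0.000: P=2 D=8 M=9
Draw 1: a1=6.012, a2=6.352, a3=1.032, a0=13.396; τ=−ln(0.0704)/13.396=0.198 → t=0.198; u2·a0=0.1223·13.396=1.638 ≤ a1=6.012 → R1 fires; P=1 D=10 M=8
Draw 2: a1=2.672, a2=3.970, a3=1.290, a0=7.932; τ=−ln(0.1358)/7.932=0.252 → t=0.450; u2·a0=0.4920·7.932=3.903; a1=2.672 < 3.903 ≤ a1+a2=6.642 → R2 fires; P=1 D=9 M=8
Draw 3: a1=2.672, a2=3.573, a3=1.161, a0=7.406; τ=−ln(0.1819)/7.406=0.230 → t=0.680; u2·a0=0.1778·7.406=1.317 ≤ a1=2.672 → R1 fires; P=0 D=11 M=7
Draw 4: a1=0.000, a2=0.000, a3=1.419, a0=1.419; τ=−ln(0.6252)/1.419=0.331 → t=1.011; u2·a0=0.9303·1.419=1.320; a1+a2=0.000 < 1.320 ≤ a1+…+a3=1.419 → R3 fires; P=2 D=12 M=7
Draw 5: a1=4.676, a2=9.528, a3=1.548, a0=15.752; τ=−ln(0.9709)/15.752=0.002 → t=1.013; u2·a0=0.9632·15.752=15.172; a1+a2=14.204 < 15.172 ≤ a1+…+a3=15.752 → R3 fires; P=4 D=13 M=7
Draw 6: a1=9.352, a2=20.644, a3=1.677, a0=31.673; τ=−ln(0.3820)/31.673=0.030 → t=1.043 > T=1.03: stop.
Read off M at T=1.03: 7

M at T = 7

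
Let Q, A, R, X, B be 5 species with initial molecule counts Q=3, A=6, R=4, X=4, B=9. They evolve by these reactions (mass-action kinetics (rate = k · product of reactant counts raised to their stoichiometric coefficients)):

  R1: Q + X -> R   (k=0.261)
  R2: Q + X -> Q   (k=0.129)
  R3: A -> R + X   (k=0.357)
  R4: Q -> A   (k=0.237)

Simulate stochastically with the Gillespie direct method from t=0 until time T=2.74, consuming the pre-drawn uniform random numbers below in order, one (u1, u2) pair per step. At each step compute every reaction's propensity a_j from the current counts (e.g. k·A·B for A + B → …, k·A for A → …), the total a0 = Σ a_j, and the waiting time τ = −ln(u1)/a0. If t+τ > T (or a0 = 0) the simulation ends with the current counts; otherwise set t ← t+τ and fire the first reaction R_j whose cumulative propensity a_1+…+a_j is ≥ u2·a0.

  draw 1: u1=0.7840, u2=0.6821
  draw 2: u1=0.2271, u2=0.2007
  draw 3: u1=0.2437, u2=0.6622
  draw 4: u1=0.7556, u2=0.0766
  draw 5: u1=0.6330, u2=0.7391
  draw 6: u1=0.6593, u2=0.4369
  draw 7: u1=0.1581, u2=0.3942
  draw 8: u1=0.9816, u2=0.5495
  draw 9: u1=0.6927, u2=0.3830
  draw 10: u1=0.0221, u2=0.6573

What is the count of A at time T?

A at T = 2

t=0.000: Q=3 A=6 R=4 X=4 B=9
Draw 1: a1=3.132, a2=1.548, a3=2.142, a4=0.711, a0=7.533; τ=−ln(0.7840)/7.533=0.032 → t=0.032; u2·a0=0.6821·7.533=5.138; a1+a2=4.680 < 5.138 ≤ a1+…+a3=6.822 → R3 fires; Q=3 A=5 R=5 X=5 B=9
Draw 2: a1=3.915, a2=1.935, a3=1.785, a4=0.711, a0=8.346; τ=−ln(0.2271)/8.346=0.178 → t=0.210; u2·a0=0.2007·8.346=1.675 ≤ a1=3.915 → R1 fires; Q=2 A=5 R=6 X=4 B=9
Draw 3: a1=2.088, a2=1.032, a3=1.785, a4=0.474, a0=5.379; τ=−ln(0.2437)/5.379=0.262 → t=0.472; u2·a0=0.6622·5.379=3.562; a1+a2=3.120 < 3.562 ≤ a1+…+a3=4.905 → R3 fires; Q=2 A=4 R=7 X=5 B=9
Draw 4: a1=2.610, a2=1.290, a3=1.428, a4=0.474, a0=5.802; τ=−ln(0.7556)/5.802=0.048 → t=0.521; u2·a0=0.0766·5.802=0.444 ≤ a1=2.610 → R1 fires; Q=1 A=4 R=8 X=4 B=9
Draw 5: a1=1.044, a2=0.516, a3=1.428, a4=0.237, a0=3.225; τ=−ln(0.6330)/3.225=0.142 → t=0.662; u2·a0=0.7391·3.225=2.384; a1+a2=1.560 < 2.384 ≤ a1+…+a3=2.988 → R3 fires; Q=1 A=3 R=9 X=5 B=9
Draw 6: a1=1.305, a2=0.645, a3=1.071, a4=0.237, a0=3.258; τ=−ln(0.6593)/3.258=0.128 → t=0.790; u2·a0=0.4369·3.258=1.423; a1=1.305 < 1.423 ≤ a1+a2=1.950 → R2 fires; Q=1 A=3 R=9 X=4 B=9
Draw 7: a1=1.044, a2=0.516, a3=1.071, a4=0.237, a0=2.868; τ=−ln(0.1581)/2.868=0.643 → t=1.433; u2·a0=0.3942·2.868=1.131; a1=1.044 < 1.131 ≤ a1+a2=1.560 → R2 fires; Q=1 A=3 R=9 X=3 B=9
Draw 8: a1=0.783, a2=0.387, a3=1.071, a4=0.237, a0=2.478; τ=−ln(0.9816)/2.478=0.007 → t=1.441; u2·a0=0.5495·2.478=1.362; a1+a2=1.170 < 1.362 ≤ a1+…+a3=2.241 → R3 fires; Q=1 A=2 R=10 X=4 B=9
Draw 9: a1=1.044, a2=0.516, a3=0.714, a4=0.237, a0=2.511; τ=−ln(0.6927)/2.511=0.146 → t=1.587; u2·a0=0.3830·2.511=0.962 ≤ a1=1.044 → R1 fires; Q=0 A=2 R=11 X=3 B=9
Draw 10: a1=0.000, a2=0.000, a3=0.714, a4=0.000, a0=0.714; τ=−ln(0.0221)/0.714=5.339 → t=6.926 > T=2.74: stop.
Read off A at T=2.74: 2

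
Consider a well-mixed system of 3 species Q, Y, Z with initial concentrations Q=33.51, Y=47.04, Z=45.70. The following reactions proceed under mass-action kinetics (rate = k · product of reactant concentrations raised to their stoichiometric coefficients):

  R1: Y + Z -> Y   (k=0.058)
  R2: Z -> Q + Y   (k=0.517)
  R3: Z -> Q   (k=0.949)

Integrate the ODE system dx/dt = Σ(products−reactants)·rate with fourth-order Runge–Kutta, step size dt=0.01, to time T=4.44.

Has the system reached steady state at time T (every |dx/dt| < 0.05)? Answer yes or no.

Steady state at T: yes

RK4 with dt=0.01: 444 steps to T=4.44. Trajectory (selected grid times):
t=0.00: Q=33.51 Y=47.04 Z=45.70
t=0.49: Q=47.16 Y=51.85 Z=5.34
t=0.99: Q=48.72 Y=52.40 Z=0.56
t=1.48: Q=48.89 Y=52.46 Z=0.06
t=1.97: Q=48.90 Y=52.47 Z=0.01
t=2.47: Q=48.90 Y=52.47 Z=0.00
t=2.96: Q=48.91 Y=52.47 Z=0.00
t=3.45: Q=48.91 Y=52.47 Z=0.00
t=3.95: Q=48.91 Y=52.47 Z=0.00
t=4.44: Q=48.91 Y=52.47 Z=0.00
Rates at T: R1=0.0000, R2=0.0000, R3=0.0000
dx/dt at T (Σ net stoichiometry × rate): Q=+0.0000, Y=+0.0000, Z=-0.0000
Largest |dx/dt| is |-0.0000| (Z) < 0.05 → steady.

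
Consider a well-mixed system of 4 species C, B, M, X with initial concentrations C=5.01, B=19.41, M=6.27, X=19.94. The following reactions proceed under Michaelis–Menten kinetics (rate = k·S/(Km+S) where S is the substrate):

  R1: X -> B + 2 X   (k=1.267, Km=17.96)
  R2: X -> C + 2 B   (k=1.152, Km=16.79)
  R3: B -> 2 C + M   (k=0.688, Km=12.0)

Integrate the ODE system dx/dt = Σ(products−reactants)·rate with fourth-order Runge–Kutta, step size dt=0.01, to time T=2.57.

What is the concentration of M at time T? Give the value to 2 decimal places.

M at T = 7.40

RK4 with dt=0.01: 257 steps to T=2.57. Trajectory (selected grid times):
t=0.00: C=5.01 B=19.41 M=6.27 X=19.94
t=0.29: C=5.44 B=19.84 M=6.39 X=19.95
t=0.57: C=5.86 B=20.26 M=6.51 X=19.96
t=0.86: C=6.29 B=20.69 M=6.64 X=19.98
t=1.14: C=6.71 B=21.10 M=6.76 X=19.99
t=1.43: C=7.15 B=21.53 M=6.89 X=20.00
t=1.71: C=7.57 B=21.95 M=7.01 X=20.01
t=2.00: C=8.01 B=22.37 M=7.14 X=20.02
t=2.28: C=8.44 B=22.79 M=7.27 X=20.03
t=2.57: C=8.88 B=23.21 M=7.40 X=20.05
Read off M at T=2.57: 7.40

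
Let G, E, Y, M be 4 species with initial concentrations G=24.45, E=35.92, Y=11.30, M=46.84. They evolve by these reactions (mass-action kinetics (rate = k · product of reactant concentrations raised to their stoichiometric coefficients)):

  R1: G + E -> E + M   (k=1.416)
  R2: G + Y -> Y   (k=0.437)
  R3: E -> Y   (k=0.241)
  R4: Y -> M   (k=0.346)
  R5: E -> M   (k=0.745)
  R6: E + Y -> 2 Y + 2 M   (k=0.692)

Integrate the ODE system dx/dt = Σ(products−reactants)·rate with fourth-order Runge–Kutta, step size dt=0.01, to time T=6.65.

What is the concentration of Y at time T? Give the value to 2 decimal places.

RK4 with dt=0.01: 665 steps to T=6.65. Trajectory (selected grid times):
t=0.00: G=24.45 E=35.92 Y=11.30 M=46.84
t=0.74: G=0.00 E=0.00 Y=35.92 M=145.95
t=1.48: G=0.00 E=0.00 Y=27.81 M=154.06
t=2.22: G=0.00 E=0.00 Y=21.53 M=160.34
t=2.96: G=0.00 E=0.00 Y=16.66 M=165.21
t=3.69: G=0.00 E=0.00 Y=12.94 M=168.93
t=4.43: G=0.00 E=0.00 Y=10.02 M=171.85
t=5.17: G=0.00 E=0.00 Y=7.76 M=174.11
t=5.91: G=0.00 E=0.00 Y=6.00 M=175.87
t=6.65: G=0.00 E=0.00 Y=4.65 M=177.22
Read off Y at T=6.65: 4.65

Y at T = 4.65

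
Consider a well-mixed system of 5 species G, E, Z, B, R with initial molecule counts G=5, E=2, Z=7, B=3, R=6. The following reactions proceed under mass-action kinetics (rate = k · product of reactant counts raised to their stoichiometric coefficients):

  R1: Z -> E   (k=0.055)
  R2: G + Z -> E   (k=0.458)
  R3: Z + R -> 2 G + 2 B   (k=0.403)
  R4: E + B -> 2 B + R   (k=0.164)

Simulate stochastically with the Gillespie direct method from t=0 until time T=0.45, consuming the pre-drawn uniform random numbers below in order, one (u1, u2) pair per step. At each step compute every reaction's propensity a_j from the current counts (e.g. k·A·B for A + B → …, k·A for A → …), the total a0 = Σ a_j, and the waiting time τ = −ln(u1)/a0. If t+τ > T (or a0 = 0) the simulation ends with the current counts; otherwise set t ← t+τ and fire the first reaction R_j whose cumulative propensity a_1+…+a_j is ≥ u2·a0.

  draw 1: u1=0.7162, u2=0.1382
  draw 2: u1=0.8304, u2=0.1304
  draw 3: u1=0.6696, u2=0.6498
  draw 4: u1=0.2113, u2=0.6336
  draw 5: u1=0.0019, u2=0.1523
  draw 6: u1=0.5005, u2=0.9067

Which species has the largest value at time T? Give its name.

t=0.000: G=5 E=2 Z=7 B=3 R=6
Draw 1: a1=0.385, a2=16.030, a3=16.926, a4=0.984, a0=34.325; τ=−ln(0.7162)/34.325=0.010 → t=0.010; u2·a0=0.1382·34.325=4.744; a1=0.385 < 4.744 ≤ a1+a2=16.415 → R2 fires; G=4 E=3 Z=6 B=3 R=6
Draw 2: a1=0.330, a2=10.992, a3=14.508, a4=1.476, a0=27.306; τ=−ln(0.8304)/27.306=0.007 → t=0.017; u2·a0=0.1304·27.306=3.561; a1=0.330 < 3.561 ≤ a1+a2=11.322 → R2 fires; G=3 E=4 Z=5 B=3 R=6
Draw 3: a1=0.275, a2=6.870, a3=12.090, a4=1.968, a0=21.203; τ=−ln(0.6696)/21.203=0.019 → t=0.035; u2·a0=0.6498·21.203=13.778; a1+a2=7.145 < 13.778 ≤ a1+…+a3=19.235 → R3 fires; G=5 E=4 Z=4 B=5 R=5
Draw 4: a1=0.220, a2=9.160, a3=8.060, a4=3.280, a0=20.720; τ=−ln(0.2113)/20.720=0.075 → t=0.110; u2·a0=0.6336·20.720=13.128; a1+a2=9.380 < 13.128 ≤ a1+…+a3=17.440 → R3 fires; G=7 E=4 Z=3 B=7 R=4
Draw 5: a1=0.165, a2=9.618, a3=4.836, a4=4.592, a0=19.211; τ=−ln(0.0019)/19.211=0.326 → t=0.437; u2·a0=0.1523·19.211=2.926; a1=0.165 < 2.926 ≤ a1+a2=9.783 → R2 fires; G=6 E=5 Z=2 B=7 R=4
Draw 6: a1=0.110, a2=5.496, a3=3.224, a4=5.740, a0=14.570; τ=−ln(0.5005)/14.570=0.048 → t=0.484 > T=0.45: stop.
At T=0.45: G=6 E=5 Z=2 B=7 R=4; the largest is B.

Dominant species at T: B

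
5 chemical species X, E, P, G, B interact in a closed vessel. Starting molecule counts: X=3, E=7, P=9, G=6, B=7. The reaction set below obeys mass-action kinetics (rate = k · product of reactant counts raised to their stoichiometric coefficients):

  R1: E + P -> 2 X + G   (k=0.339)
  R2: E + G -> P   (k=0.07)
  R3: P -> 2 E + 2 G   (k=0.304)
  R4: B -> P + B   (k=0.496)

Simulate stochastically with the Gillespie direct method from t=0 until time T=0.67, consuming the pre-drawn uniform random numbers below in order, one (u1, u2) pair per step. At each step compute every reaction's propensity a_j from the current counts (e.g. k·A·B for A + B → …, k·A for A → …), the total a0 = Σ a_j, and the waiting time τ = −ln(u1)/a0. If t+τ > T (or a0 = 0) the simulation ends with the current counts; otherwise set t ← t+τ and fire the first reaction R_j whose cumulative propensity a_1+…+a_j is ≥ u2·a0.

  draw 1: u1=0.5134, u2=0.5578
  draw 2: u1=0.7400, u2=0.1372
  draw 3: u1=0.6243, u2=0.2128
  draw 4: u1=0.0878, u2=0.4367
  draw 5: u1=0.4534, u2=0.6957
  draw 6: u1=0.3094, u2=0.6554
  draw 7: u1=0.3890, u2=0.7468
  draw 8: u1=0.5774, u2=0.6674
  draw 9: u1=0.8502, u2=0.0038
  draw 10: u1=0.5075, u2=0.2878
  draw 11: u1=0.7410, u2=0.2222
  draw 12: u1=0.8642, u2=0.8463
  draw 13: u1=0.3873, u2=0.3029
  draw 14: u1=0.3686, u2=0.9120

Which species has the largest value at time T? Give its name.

t=0.000: X=3 E=7 P=9 G=6 B=7
Draw 1: a1=21.357, a2=2.940, a3=2.736, a4=3.472, a0=30.505; τ=−ln(0.5134)/30.505=0.022 → t=0.022; u2·a0=0.5578·30.505=17.016 ≤ a1=21.357 → R1 fires; X=5 E=6 P=8 G=7 B=7
Draw 2: a1=16.272, a2=2.940, a3=2.432, a4=3.472, a0=25.116; τ=−ln(0.7400)/25.116=0.012 → t=0.034; u2·a0=0.1372·25.116=3.446 ≤ a1=16.272 → R1 fires; X=7 E=5 P=7 G=8 B=7
Draw 3: a1=11.865, a2=2.800, a3=2.128, a4=3.472, a0=20.265; τ=−ln(0.6243)/20.265=0.023 → t=0.057; u2·a0=0.2128·20.265=4.312 ≤ a1=11.865 → R1 fires; X=9 E=4 P=6 G=9 B=7
Draw 4: a1=8.136, a2=2.520, a3=1.824, a4=3.472, a0=15.952; τ=−ln(0.0878)/15.952=0.153 → t=0.210; u2·a0=0.4367·15.952=6.966 ≤ a1=8.136 → R1 fires; X=11 E=3 P=5 G=10 B=7
Draw 5: a1=5.085, a2=2.100, a3=1.520, a4=3.472, a0=12.177; τ=−ln(0.4534)/12.177=0.065 → t=0.275; u2·a0=0.6957·12.177=8.472; a1+a2=7.185 < 8.472 ≤ a1+…+a3=8.705 → R3 fires; X=11 E=5 P=4 G=12 B=7
Draw 6: a1=6.780, a2=4.200, a3=1.216, a4=3.472, a0=15.668; τ=−ln(0.3094)/15.668=0.075 → t=0.349; u2·a0=0.6554·15.668=10.269; a1=6.780 < 10.269 ≤ a1+a2=10.980 → R2 fires; X=11 E=4 P=5 G=11 B=7
Draw 7: a1=6.780, a2=3.080, a3=1.520, a4=3.472, a0=14.852; τ=−ln(0.3890)/14.852=0.064 → t=0.413; u2·a0=0.7468·14.852=11.091; a1+a2=9.860 < 11.091 ≤ a1+…+a3=11.380 → R3 fires; X=11 E=6 P=4 G=13 B=7
Draw 8: a1=8.136, a2=5.460, a3=1.216, a4=3.472, a0=18.284; τ=−ln(0.5774)/18.284=0.030 → t=0.443; u2·a0=0.6674·18.284=12.203; a1=8.136 < 12.203 ≤ a1+a2=13.596 → R2 fires; X=11 E=5 P=5 G=12 B=7
Draw 9: a1=8.475, a2=4.200, a3=1.520, a4=3.472, a0=17.667; τ=−ln(0.8502)/17.667=0.009 → t=0.452; u2·a0=0.0038·17.667=0.067 ≤ a1=8.475 → R1 fires; X=13 E=4 P=4 G=13 B=7
Draw 10: a1=5.424, a2=3.640, a3=1.216, a4=3.472, a0=13.752; τ=−ln(0.5075)/13.752=0.049 → t=0.502; u2·a0=0.2878·13.752=3.958 ≤ a1=5.424 → R1 fires; X=15 E=3 P=3 G=14 B=7
Draw 11: a1=3.051, a2=2.940, a3=0.912, a4=3.472, a0=10.375; τ=−ln(0.7410)/10.375=0.029 → t=0.530; u2·a0=0.2222·10.375=2.305 ≤ a1=3.051 → R1 fires; X=17 E=2 P=2 G=15 B=7
Draw 12: a1=1.356, a2=2.100, a3=0.608, a4=3.472, a0=7.536; τ=−ln(0.8642)/7.536=0.019 → t=0.550; u2·a0=0.8463·7.536=6.378; a1+…+a3=4.064 < 6.378 ≤ a1+…+a4=7.536 → R4 fires; X=17 E=2 P=3 G=15 B=7
Draw 13: a1=2.034, a2=2.100, a3=0.912, a4=3.472, a0=8.518; τ=−ln(0.3873)/8.518=0.111 → t=0.661; u2·a0=0.3029·8.518=2.580; a1=2.034 < 2.580 ≤ a1+a2=4.134 → R2 fires; X=17 E=1 P=4 G=14 B=7
Draw 14: a1=1.356, a2=0.980, a3=1.216, a4=3.472, a0=7.024; τ=−ln(0.3686)/7.024=0.142 → t=0.803 > T=0.67: stop.
At T=0.67: X=17 E=1 P=4 G=14 B=7; the largest is X.

Dominant species at T: X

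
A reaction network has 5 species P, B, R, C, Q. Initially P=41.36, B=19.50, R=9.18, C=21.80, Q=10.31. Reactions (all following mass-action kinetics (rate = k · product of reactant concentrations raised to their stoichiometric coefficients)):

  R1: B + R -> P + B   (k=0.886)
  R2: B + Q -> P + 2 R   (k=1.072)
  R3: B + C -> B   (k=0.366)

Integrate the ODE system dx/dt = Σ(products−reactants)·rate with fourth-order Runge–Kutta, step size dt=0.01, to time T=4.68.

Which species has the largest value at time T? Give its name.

RK4 with dt=0.01: 468 steps to T=4.68. Trajectory (selected grid times):
t=0.00: P=41.36 B=19.50 R=9.18 C=21.80 Q=10.31
t=0.52: P=80.72 B=9.22 R=0.66 C=2.94 Q=0.03
t=1.04: P=81.46 B=9.19 R=0.01 C=0.51 Q=0.00
t=1.56: P=81.47 B=9.19 R=0.00 C=0.09 Q=0.00
t=2.08: P=81.47 B=9.19 R=0.00 C=0.02 Q=0.00
t=2.60: P=81.47 B=9.19 R=0.00 C=0.00 Q=0.00
t=3.12: P=81.47 B=9.19 R=0.00 C=0.00 Q=0.00
t=3.64: P=81.47 B=9.19 R=0.00 C=0.00 Q=0.00
t=4.16: P=81.47 B=9.19 R=0.00 C=0.00 Q=0.00
t=4.68: P=81.47 B=9.19 R=0.00 C=0.00 Q=0.00
At T=4.68: P=81.47 B=9.19 R=0.00 C=0.00 Q=0.00; the largest is P.

Dominant species at T: P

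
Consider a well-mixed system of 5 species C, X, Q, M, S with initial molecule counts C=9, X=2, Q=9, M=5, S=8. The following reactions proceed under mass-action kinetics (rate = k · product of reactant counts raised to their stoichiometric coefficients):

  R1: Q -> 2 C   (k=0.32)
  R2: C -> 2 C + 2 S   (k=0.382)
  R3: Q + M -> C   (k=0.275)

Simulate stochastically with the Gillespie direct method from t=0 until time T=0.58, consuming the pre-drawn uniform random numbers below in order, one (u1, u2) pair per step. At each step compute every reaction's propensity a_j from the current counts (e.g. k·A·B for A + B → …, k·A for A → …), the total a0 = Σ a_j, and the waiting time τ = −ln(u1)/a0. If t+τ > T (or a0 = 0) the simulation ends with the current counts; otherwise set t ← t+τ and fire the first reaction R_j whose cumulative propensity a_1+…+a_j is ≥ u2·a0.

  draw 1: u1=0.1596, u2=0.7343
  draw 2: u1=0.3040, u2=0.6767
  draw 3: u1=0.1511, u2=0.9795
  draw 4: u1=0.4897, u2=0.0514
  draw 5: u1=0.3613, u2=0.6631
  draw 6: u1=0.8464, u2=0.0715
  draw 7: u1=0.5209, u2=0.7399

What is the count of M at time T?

t=0.000: C=9 X=2 Q=9 M=5 S=8
Draw 1: a1=2.880, a2=3.438, a3=12.375, a0=18.693; τ=−ln(0.1596)/18.693=0.098 → t=0.098; u2·a0=0.7343·18.693=13.726; a1+a2=6.318 < 13.726 ≤ a1+…+a3=18.693 → R3 fires; C=10 X=2 Q=8 M=4 S=8
Draw 2: a1=2.560, a2=3.820, a3=8.800, a0=15.180; τ=−ln(0.3040)/15.180=0.078 → t=0.177; u2·a0=0.6767·15.180=10.272; a1+a2=6.380 < 10.272 ≤ a1+…+a3=15.180 → R3 fires; C=11 X=2 Q=7 M=3 S=8
Draw 3: a1=2.240, a2=4.202, a3=5.775, a0=12.217; τ=−ln(0.1511)/12.217=0.155 → t=0.331; u2·a0=0.9795·12.217=11.967; a1+a2=6.442 < 11.967 ≤ a1+…+a3=12.217 → R3 fires; C=12 X=2 Q=6 M=2 S=8
Draw 4: a1=1.920, a2=4.584, a3=3.300, a0=9.804; τ=−ln(0.4897)/9.804=0.073 → t=0.404; u2·a0=0.0514·9.804=0.504 ≤ a1=1.920 → R1 fires; C=14 X=2 Q=5 M=2 S=8
Draw 5: a1=1.600, a2=5.348, a3=2.750, a0=9.698; τ=−ln(0.3613)/9.698=0.105 → t=0.509; u2·a0=0.6631·9.698=6.431; a1=1.600 < 6.431 ≤ a1+a2=6.948 → R2 fires; C=15 X=2 Q=5 M=2 S=10
Draw 6: a1=1.600, a2=5.730, a3=2.750, a0=10.080; τ=−ln(0.8464)/10.080=0.017 → t=0.526; u2·a0=0.0715·10.080=0.721 ≤ a1=1.600 → R1 fires; C=17 X=2 Q=4 M=2 S=10
Draw 7: a1=1.280, a2=6.494, a3=2.200, a0=9.974; τ=−ln(0.5209)/9.974=0.065 → t=0.591 > T=0.58: stop.
Read off M at T=0.58: 2

M at T = 2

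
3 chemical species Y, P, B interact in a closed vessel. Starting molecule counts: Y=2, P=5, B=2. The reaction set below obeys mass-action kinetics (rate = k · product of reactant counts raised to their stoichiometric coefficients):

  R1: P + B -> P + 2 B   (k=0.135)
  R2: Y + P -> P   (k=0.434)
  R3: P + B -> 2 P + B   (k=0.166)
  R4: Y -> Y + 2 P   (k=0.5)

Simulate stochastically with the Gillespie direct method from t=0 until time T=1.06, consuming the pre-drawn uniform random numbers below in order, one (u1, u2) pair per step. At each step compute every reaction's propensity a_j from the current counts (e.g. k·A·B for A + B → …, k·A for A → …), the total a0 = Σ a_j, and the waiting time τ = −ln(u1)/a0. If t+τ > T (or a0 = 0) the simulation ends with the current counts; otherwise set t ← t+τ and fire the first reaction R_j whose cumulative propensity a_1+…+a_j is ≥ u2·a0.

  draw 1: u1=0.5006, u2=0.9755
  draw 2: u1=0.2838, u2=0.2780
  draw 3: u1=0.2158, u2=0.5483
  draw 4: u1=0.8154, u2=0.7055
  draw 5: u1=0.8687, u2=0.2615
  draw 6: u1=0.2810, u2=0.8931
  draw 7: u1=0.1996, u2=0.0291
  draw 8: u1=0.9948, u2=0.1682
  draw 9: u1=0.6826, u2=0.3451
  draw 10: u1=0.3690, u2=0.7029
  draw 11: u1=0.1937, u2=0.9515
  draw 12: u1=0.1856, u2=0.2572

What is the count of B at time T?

B at T = 6

t=0.000: Y=2 P=5 B=2
Draw 1: a1=1.350, a2=4.340, a3=1.660, a4=1.000, a0=8.350; τ=−ln(0.5006)/8.350=0.083 → t=0.083; u2·a0=0.9755·8.350=8.145; a1+…+a3=7.350 < 8.145 ≤ a1+…+a4=8.350 → R4 fires; Y=2 P=7 B=2
Draw 2: a1=1.890, a2=6.076, a3=2.324, a4=1.000, a0=11.290; τ=−ln(0.2838)/11.290=0.112 → t=0.194; u2·a0=0.2780·11.290=3.139; a1=1.890 < 3.139 ≤ a1+a2=7.966 → R2 fires; Y=1 P=7 B=2
Draw 3: a1=1.890, a2=3.038, a3=2.324, a4=0.500, a0=7.752; τ=−ln(0.2158)/7.752=0.198 → t=0.392; u2·a0=0.5483·7.752=4.250; a1=1.890 < 4.250 ≤ a1+a2=4.928 → R2 fires; Y=0 P=7 B=2
Draw 4: a1=1.890, a2=0.000, a3=2.324, a4=0.000, a0=4.214; τ=−ln(0.8154)/4.214=0.048 → t=0.441; u2·a0=0.7055·4.214=2.973; a1+a2=1.890 < 2.973 ≤ a1+…+a3=4.214 → R3 fires; Y=0 P=8 B=2
Draw 5: a1=2.160, a2=0.000, a3=2.656, a4=0.000, a0=4.816; τ=−ln(0.8687)/4.816=0.029 → t=0.470; u2·a0=0.2615·4.816=1.259 ≤ a1=2.160 → R1 fires; Y=0 P=8 B=3
Draw 6: a1=3.240, a2=0.000, a3=3.984, a4=0.000, a0=7.224; τ=−ln(0.2810)/7.224=0.176 → t=0.646; u2·a0=0.8931·7.224=6.452; a1+a2=3.240 < 6.452 ≤ a1+…+a3=7.224 → R3 fires; Y=0 P=9 B=3
Draw 7: a1=3.645, a2=0.000, a3=4.482, a4=0.000, a0=8.127; τ=−ln(0.1996)/8.127=0.198 → t=0.844; u2·a0=0.0291·8.127=0.236 ≤ a1=3.645 → R1 fires; Y=0 P=9 B=4
Draw 8: a1=4.860, a2=0.000, a3=5.976, a4=0.000, a0=10.836; τ=−ln(0.9948)/10.836=0.000 → t=0.844; u2·a0=0.1682·10.836=1.823 ≤ a1=4.860 → R1 fires; Y=0 P=9 B=5
Draw 9: a1=6.075, a2=0.000, a3=7.470, a4=0.000, a0=13.545; τ=−ln(0.6826)/13.545=0.028 → t=0.873; u2·a0=0.3451·13.545=4.674 ≤ a1=6.075 → R1 fires; Y=0 P=9 B=6
Draw 10: a1=7.290, a2=0.000, a3=8.964, a4=0.000, a0=16.254; τ=−ln(0.3690)/16.254=0.061 → t=0.934; u2·a0=0.7029·16.254=11.425; a1+a2=7.290 < 11.425 ≤ a1+…+a3=16.254 → R3 fires; Y=0 P=10 B=6
Draw 11: a1=8.100, a2=0.000, a3=9.960, a4=0.000, a0=18.060; τ=−ln(0.1937)/18.060=0.091 → t=1.025; u2·a0=0.9515·18.060=17.184; a1+a2=8.100 < 17.184 ≤ a1+…+a3=18.060 → R3 fires; Y=0 P=11 B=6
Draw 12: a1=8.910, a2=0.000, a3=10.956, a4=0.000, a0=19.866; τ=−ln(0.1856)/19.866=0.085 → t=1.110 > T=1.06: stop.
Read off B at T=1.06: 6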